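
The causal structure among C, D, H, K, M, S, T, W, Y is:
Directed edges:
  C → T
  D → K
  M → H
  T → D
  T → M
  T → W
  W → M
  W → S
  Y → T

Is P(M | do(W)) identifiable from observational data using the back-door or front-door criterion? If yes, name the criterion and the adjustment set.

P(M|do(W)): backdoor, adjust for {T}.

desc(W)\{W}={H,M,S}; candidates ⊆ {C,D,K,T,Y}.
size 0: {}; under {} W still reaches {C,D,H,K,M,T,Y} ∋ M.
{T}: W⊥M given {T} in G with W→· removed — back-door holds.
P(M|do(W)) = Σ_{T} P(M|W,T)·P(T).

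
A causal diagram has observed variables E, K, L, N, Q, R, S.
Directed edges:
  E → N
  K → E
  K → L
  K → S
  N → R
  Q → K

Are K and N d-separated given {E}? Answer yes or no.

Bayes-Ball from K | {E} reaches {L,Q,S}.
N ∉ reach(K|{E}) ⇒ K ⊥ N | {E}.

Yes — K ⊥ N | {E}.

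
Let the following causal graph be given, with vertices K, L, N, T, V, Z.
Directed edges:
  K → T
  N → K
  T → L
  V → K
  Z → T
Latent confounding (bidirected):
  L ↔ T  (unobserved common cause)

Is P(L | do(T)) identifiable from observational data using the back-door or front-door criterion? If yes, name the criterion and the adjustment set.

desc(T)\{T}={L}; candidates ⊆ {K,N,V,Z}.
T↔L: latent back-door arc(s) into T.
size 0: {}; under {} T still reaches {K,L,N,V,Z} ∋ L.
size 1: {K}, {N}, {V} …(+1); under {K} T still reaches {L,Z} ∋ L.
size 2: {K,N}, {K,V}, {K,Z} …(+3); under {K,N} T still reaches {L,Z} ∋ L.
T↔L cannot be blocked by any observed set — no back-door set.
No mediator lies on a directed T→…→L path.
Neither criterion identifies P(L|do(T)) in this graph.

P(L|do(T)): not identifiable (no BD/FD set).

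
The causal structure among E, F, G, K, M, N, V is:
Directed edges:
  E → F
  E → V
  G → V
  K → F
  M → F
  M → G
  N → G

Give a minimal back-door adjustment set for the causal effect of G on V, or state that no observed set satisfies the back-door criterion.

G→V: minimal back-door set ∅.

desc(G)\{G}={V}; candidates ⊆ {E,F,K,M,N}.
∅: G⊥V given ∅ in G with G→· removed — back-door holds.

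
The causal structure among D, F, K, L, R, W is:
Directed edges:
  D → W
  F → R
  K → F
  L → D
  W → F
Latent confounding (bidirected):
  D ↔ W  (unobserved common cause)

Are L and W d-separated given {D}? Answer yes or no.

No — L and W are d-connected given {D}.

Bayes-Ball from L | {D} reaches {F,R,W}.
W ∈ reach(L|{D}) ⇒ L ⊥̸ W | {D}.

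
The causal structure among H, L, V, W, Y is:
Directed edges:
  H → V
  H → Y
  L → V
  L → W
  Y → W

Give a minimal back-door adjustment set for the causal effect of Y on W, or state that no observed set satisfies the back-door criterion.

Y→W: minimal back-door set ∅.

desc(Y)\{Y}={W}; candidates ⊆ {H,L,V}.
∅: Y⊥W given ∅ in G with Y→· removed — back-door holds.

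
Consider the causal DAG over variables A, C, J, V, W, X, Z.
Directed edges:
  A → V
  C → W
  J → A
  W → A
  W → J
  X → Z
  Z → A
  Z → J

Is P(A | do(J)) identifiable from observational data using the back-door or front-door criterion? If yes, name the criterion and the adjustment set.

desc(J)\{J}={A,V}; candidates ⊆ {C,W,X,Z}.
size 0: {}; under {} J still reaches {A,C,V,W,X,Z} ∋ A.
size 1: {C}, {W}, {X} …(+1); under {C} J still reaches {A,V,W,X,Z} ∋ A.
{W,Z}: J⊥A given {W,Z} in G with J→· removed — back-door holds.
P(A|do(J)) = Σ_{W,Z} P(A|J,W,Z)·P(W,Z).

P(A|do(J)): backdoor, adjust for {W, Z}.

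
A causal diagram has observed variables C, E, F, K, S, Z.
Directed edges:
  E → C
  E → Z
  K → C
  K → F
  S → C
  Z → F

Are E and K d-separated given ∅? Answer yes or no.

Yes — E ⊥ K | ∅.

Bayes-Ball from E | ∅ reaches {C,F,Z}.
K ∉ reach(E|∅) ⇒ E ⊥ K | ∅.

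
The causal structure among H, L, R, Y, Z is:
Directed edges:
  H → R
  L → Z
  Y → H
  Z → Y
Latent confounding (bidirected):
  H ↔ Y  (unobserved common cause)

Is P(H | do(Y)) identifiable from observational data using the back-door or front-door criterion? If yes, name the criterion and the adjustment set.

P(H|do(Y)): not identifiable (no BD/FD set).

desc(Y)\{Y}={H,R}; candidates ⊆ {L,Z}.
Y↔H: latent back-door arc(s) into Y.
size 0: {}; under {} Y still reaches {H,L,R,Z} ∋ H.
size 1: {L}, {Z}; under {L} Y still reaches {H,R,Z} ∋ H.
size 2: {L,Z}; under {L,Z} Y still reaches {H,R} ∋ H.
Y↔H cannot be blocked by any observed set — no back-door set.
No mediator lies on a directed Y→…→H path.
Neither criterion identifies P(H|do(Y)) in this graph.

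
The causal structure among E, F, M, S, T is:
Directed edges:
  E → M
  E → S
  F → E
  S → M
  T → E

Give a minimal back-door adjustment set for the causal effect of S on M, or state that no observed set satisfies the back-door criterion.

S→M: minimal back-door set {E}.

desc(S)\{S}={M}; candidates ⊆ {E,F,T}.
size 0: {}; under {} S still reaches {E,F,M,T} ∋ M.
{E}: S⊥M given {E} in G with S→· removed — back-door holds.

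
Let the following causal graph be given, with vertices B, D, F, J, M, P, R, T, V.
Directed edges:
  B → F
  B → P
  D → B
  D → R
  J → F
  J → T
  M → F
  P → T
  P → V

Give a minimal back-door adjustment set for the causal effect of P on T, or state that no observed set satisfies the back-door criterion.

desc(P)\{P}={T,V}; candidates ⊆ {B,D,F,J,M,R}.
∅: P⊥T given ∅ in G with P→· removed — back-door holds.

P→T: minimal back-door set ∅.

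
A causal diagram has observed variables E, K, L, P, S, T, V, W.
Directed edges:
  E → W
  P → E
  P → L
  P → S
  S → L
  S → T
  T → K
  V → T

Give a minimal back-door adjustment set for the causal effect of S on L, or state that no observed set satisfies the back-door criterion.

S→L: minimal back-door set {P}.

desc(S)\{S}={K,L,T}; candidates ⊆ {E,P,V,W}.
size 0: {}; under {} S still reaches {E,L,P,W} ∋ L.
{P}: S⊥L given {P} in G with S→· removed — back-door holds.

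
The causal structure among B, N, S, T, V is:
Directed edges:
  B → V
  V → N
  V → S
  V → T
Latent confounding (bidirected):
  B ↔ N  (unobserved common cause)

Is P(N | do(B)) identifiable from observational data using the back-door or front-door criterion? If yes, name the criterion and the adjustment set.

P(N|do(B)): frontdoor, adjust for {V}.

desc(B)\{B}={N,S,T,V}; candidates ⊆ {—}.
B↔N: latent back-door arc(s) into B.
size 0: {}; under {} B still reaches {N} ∋ N.
B↔N cannot be blocked by any observed set — no back-door set.
{V}: (i) intercepts every directed B→N path; (ii) no back-door B→{V}; (iii) {B} blocks every back-door {V}→N. Front-door holds.
P(N|do(B)) = Σ_{V} P(V|B) Σ_{B'} P(N|V,B')P(B').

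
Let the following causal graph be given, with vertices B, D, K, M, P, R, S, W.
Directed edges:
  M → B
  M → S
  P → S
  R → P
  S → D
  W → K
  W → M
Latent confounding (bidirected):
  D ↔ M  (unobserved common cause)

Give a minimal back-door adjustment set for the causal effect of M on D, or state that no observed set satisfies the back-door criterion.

M→D: no observed back-door set.

desc(M)\{M}={B,D,S}; candidates ⊆ {K,P,R,W}.
M↔D: latent back-door arc(s) into M.
size 0: {}; under {} M still reaches {D,K,W} ∋ D.
size 1: {K}, {P}, {R} …(+1); under {K} M still reaches {D,W} ∋ D.
size 2: {K,P}, {K,R}, {K,W} …(+3); under {K,P} M still reaches {D,W} ∋ D.
M↔D cannot be blocked by any observed set — no back-door set.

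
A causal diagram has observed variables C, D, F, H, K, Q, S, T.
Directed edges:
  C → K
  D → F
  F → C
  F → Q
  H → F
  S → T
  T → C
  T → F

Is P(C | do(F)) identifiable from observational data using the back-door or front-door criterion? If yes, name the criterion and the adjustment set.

P(C|do(F)): backdoor, adjust for {T}.

desc(F)\{F}={C,K,Q}; candidates ⊆ {D,H,S,T}.
size 0: {}; under {} F still reaches {C,D,H,K,S,T} ∋ C.
{T}: F⊥C given {T} in G with F→· removed — back-door holds.
P(C|do(F)) = Σ_{T} P(C|F,T)·P(T).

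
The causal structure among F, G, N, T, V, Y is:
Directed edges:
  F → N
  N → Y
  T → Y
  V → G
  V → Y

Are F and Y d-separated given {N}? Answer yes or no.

Bayes-Ball from F | {N} reaches ∅.
Y ∉ reach(F|{N}) ⇒ F ⊥ Y | {N}.

Yes — F ⊥ Y | {N}.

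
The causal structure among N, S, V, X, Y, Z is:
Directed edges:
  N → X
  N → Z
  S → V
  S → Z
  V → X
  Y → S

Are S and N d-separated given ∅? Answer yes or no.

Yes — S ⊥ N | ∅.

Bayes-Ball from S | ∅ reaches {V,X,Y,Z}.
N ∉ reach(S|∅) ⇒ S ⊥ N | ∅.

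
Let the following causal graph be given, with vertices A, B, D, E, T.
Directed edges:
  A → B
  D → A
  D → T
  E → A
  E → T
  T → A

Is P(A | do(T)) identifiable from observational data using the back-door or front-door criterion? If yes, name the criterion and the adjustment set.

desc(T)\{T}={A,B}; candidates ⊆ {D,E}.
size 0: {}; under {} T still reaches {A,B,D,E} ∋ A.
size 1: {D}, {E}; under {D} T still reaches {A,B,E} ∋ A.
{D,E}: T⊥A given {D,E} in G with T→· removed — back-door holds.
P(A|do(T)) = Σ_{D,E} P(A|T,D,E)·P(D,E).

P(A|do(T)): backdoor, adjust for {D, E}.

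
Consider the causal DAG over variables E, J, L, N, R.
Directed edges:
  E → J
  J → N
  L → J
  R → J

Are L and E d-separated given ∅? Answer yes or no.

Bayes-Ball from L | ∅ reaches {J,N}.
E ∉ reach(L|∅) ⇒ L ⊥ E | ∅.

Yes — L ⊥ E | ∅.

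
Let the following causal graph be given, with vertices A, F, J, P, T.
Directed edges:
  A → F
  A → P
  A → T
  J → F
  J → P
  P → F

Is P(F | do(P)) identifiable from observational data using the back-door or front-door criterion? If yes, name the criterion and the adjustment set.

desc(P)\{P}={F}; candidates ⊆ {A,J,T}.
size 0: {}; under {} P still reaches {A,F,J,T} ∋ F.
size 1: {A}, {J}, {T}; under {A} P still reaches {F,J} ∋ F.
{A,J}: P⊥F given {A,J} in G with P→· removed — back-door holds.
P(F|do(P)) = Σ_{A,J} P(F|P,A,J)·P(A,J).

P(F|do(P)): backdoor, adjust for {A, J}.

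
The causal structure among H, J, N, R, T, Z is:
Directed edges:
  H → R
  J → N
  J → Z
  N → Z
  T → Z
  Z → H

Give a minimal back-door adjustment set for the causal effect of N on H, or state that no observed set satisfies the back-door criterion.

desc(N)\{N}={H,R,Z}; candidates ⊆ {J,T}.
size 0: {}; under {} N still reaches {H,J,R,Z} ∋ H.
{J}: N⊥H given {J} in G with N→· removed — back-door holds.

N→H: minimal back-door set {J}.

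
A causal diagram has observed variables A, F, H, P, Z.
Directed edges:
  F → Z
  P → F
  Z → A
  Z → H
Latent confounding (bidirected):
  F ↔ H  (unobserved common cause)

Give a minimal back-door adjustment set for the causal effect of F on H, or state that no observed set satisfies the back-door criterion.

desc(F)\{F}={A,H,Z}; candidates ⊆ {P}.
F↔H: latent back-door arc(s) into F.
size 0: {}; under {} F still reaches {H,P} ∋ H.
size 1: {P}; under {P} F still reaches {H} ∋ H.
F↔H cannot be blocked by any observed set — no back-door set.

F→H: no observed back-door set.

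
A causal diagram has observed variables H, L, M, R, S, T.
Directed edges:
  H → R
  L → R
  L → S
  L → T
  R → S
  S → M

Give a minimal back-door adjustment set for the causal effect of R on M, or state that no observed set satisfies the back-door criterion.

R→M: minimal back-door set {L}.

desc(R)\{R}={M,S}; candidates ⊆ {H,L,T}.
size 0: {}; under {} R still reaches {H,L,M,S,T} ∋ M.
{L}: R⊥M given {L} in G with R→· removed — back-door holds.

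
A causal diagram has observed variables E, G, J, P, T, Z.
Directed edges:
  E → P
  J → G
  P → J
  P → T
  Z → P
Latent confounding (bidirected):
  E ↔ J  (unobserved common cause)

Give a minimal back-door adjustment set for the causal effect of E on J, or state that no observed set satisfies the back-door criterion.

desc(E)\{E}={G,J,P,T}; candidates ⊆ {Z}.
E↔J: latent back-door arc(s) into E.
size 0: {}; under {} E still reaches {G,J} ∋ J.
size 1: {Z}; under {Z} E still reaches {G,J} ∋ J.
E↔J cannot be blocked by any observed set — no back-door set.

E→J: no observed back-door set.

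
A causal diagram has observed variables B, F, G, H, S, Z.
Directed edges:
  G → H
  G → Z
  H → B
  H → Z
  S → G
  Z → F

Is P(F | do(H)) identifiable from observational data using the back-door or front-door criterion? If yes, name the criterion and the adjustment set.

desc(H)\{H}={B,F,Z}; candidates ⊆ {G,S}.
size 0: {}; under {} H still reaches {F,G,S,Z} ∋ F.
{G}: H⊥F given {G} in G with H→· removed — back-door holds.
P(F|do(H)) = Σ_{G} P(F|H,G)·P(G).

P(F|do(H)): backdoor, adjust for {G}.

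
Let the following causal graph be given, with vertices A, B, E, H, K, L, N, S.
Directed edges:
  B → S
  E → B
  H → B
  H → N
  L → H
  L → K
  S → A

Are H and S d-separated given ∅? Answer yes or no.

No — H and S are d-connected given ∅.

Bayes-Ball from H | ∅ reaches {A,B,K,L,N,S}.
S ∈ reach(H|∅) ⇒ H ⊥̸ S | ∅.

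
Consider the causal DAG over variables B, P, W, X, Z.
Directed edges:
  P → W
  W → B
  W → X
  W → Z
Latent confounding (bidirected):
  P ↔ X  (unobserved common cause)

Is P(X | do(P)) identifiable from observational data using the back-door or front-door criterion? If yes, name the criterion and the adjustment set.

P(X|do(P)): frontdoor, adjust for {W}.

desc(P)\{P}={B,W,X,Z}; candidates ⊆ {—}.
P↔X: latent back-door arc(s) into P.
size 0: {}; under {} P still reaches {X} ∋ X.
P↔X cannot be blocked by any observed set — no back-door set.
{W}: (i) intercepts every directed P→X path; (ii) no back-door P→{W}; (iii) {P} blocks every back-door {W}→X. Front-door holds.
P(X|do(P)) = Σ_{W} P(W|P) Σ_{P'} P(X|W,P')P(P').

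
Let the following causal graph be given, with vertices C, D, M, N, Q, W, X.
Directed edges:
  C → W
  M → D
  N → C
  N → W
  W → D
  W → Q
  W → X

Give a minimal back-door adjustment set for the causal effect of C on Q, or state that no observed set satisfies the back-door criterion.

C→Q: minimal back-door set {N}.

desc(C)\{C}={D,Q,W,X}; candidates ⊆ {M,N}.
size 0: {}; under {} C still reaches {D,N,Q,W,X} ∋ Q.
{N}: C⊥Q given {N} in G with C→· removed — back-door holds.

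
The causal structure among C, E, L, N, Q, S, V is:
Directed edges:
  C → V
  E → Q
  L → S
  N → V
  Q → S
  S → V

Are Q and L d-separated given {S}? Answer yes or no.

No — Q and L are d-connected given {S}.

Bayes-Ball from Q | {S} reaches {E,L}.
L ∈ reach(Q|{S}) ⇒ Q ⊥̸ L | {S}.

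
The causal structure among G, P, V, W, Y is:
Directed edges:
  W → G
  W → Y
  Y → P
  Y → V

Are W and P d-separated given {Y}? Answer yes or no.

Bayes-Ball from W | {Y} reaches {G}.
P ∉ reach(W|{Y}) ⇒ W ⊥ P | {Y}.

Yes — W ⊥ P | {Y}.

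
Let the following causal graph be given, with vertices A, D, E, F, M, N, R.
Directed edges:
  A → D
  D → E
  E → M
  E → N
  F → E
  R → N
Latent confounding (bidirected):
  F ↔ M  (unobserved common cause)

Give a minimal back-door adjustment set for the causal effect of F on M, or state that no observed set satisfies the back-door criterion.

F→M: no observed back-door set.

desc(F)\{F}={E,M,N}; candidates ⊆ {A,D,R}.
F↔M: latent back-door arc(s) into F.
size 0: {}; under {} F still reaches {M} ∋ M.
size 1: {A}, {D}, {R}; under {A} F still reaches {M} ∋ M.
size 2: {A,D}, {A,R}, {D,R}; under {A,D} F still reaches {M} ∋ M.
F↔M cannot be blocked by any observed set — no back-door set.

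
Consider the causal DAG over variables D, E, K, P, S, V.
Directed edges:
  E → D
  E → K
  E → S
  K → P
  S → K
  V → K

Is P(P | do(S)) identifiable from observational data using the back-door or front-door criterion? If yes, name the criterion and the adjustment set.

P(P|do(S)): backdoor, adjust for {E}.

desc(S)\{S}={K,P}; candidates ⊆ {D,E,V}.
size 0: {}; under {} S still reaches {D,E,K,P} ∋ P.
{E}: S⊥P given {E} in G with S→· removed — back-door holds.
P(P|do(S)) = Σ_{E} P(P|S,E)·P(E).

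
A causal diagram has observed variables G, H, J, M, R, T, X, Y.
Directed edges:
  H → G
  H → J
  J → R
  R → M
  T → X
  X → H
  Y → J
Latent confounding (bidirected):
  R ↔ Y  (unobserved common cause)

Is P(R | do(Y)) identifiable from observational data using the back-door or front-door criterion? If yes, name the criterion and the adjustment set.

desc(Y)\{Y}={J,M,R}; candidates ⊆ {G,H,T,X}.
Y↔R: latent back-door arc(s) into Y.
size 0: {}; under {} Y still reaches {M,R} ∋ R.
size 1: {G}, {H}, {T} …(+1); under {G} Y still reaches {M,R} ∋ R.
size 2: {G,H}, {G,T}, {G,X} …(+3); under {G,H} Y still reaches {M,R} ∋ R.
Y↔R cannot be blocked by any observed set — no back-door set.
{J}: (i) intercepts every directed Y→R path; (ii) no back-door Y→{J}; (iii) {Y} blocks every back-door {J}→R. Front-door holds.
P(R|do(Y)) = Σ_{J} P(J|Y) Σ_{Y'} P(R|J,Y')P(Y').

P(R|do(Y)): frontdoor, adjust for {J}.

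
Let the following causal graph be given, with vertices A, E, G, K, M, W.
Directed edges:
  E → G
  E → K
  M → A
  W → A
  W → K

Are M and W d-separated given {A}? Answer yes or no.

Bayes-Ball from M | {A} reaches {K,W}.
W ∈ reach(M|{A}) ⇒ M ⊥̸ W | {A}.

No — M and W are d-connected given {A}.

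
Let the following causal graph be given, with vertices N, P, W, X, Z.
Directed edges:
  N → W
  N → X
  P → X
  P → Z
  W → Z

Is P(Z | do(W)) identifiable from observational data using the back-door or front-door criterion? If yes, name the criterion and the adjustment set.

desc(W)\{W}={Z}; candidates ⊆ {N,P,X}.
∅: W⊥Z given ∅ in G with W→· removed — back-door holds.
P(Z|do(W)) = P(Z|W) — no adjustment needed.

P(Z|do(W)): backdoor, adjust for ∅.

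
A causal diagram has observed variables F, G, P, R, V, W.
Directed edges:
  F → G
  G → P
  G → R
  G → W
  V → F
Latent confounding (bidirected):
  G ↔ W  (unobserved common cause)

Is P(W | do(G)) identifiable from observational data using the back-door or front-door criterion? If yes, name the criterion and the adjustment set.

desc(G)\{G}={P,R,W}; candidates ⊆ {F,V}.
G↔W: latent back-door arc(s) into G.
size 0: {}; under {} G still reaches {F,V,W} ∋ W.
size 1: {F}, {V}; under {F} G still reaches {W} ∋ W.
size 2: {F,V}; under {F,V} G still reaches {W} ∋ W.
G↔W cannot be blocked by any observed set — no back-door set.
No mediator lies on a directed G→…→W path.
Neither criterion identifies P(W|do(G)) in this graph.

P(W|do(G)): not identifiable (no BD/FD set).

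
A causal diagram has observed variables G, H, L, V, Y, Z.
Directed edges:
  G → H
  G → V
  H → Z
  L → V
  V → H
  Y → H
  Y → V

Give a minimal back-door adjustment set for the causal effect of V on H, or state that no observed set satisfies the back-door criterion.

desc(V)\{V}={H,Z}; candidates ⊆ {G,L,Y}.
size 0: {}; under {} V still reaches {G,H,L,Y,Z} ∋ H.
size 1: {G}, {L}, {Y}; under {G} V still reaches {H,L,Y,Z} ∋ H.
{G,Y}: V⊥H given {G,Y} in G with V→· removed — back-door holds.

V→H: minimal back-door set {G, Y}.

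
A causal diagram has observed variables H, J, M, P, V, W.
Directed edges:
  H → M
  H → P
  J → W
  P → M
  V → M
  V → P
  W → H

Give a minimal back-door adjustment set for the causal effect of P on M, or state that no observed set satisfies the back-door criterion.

P→M: minimal back-door set {H, V}.

desc(P)\{P}={M}; candidates ⊆ {H,J,V,W}.
size 0: {}; under {} P still reaches {H,J,M,V,W} ∋ M.
size 1: {H}, {J}, {V} …(+1); under {H} P still reaches {M,V} ∋ M.
{H,V}: P⊥M given {H,V} in G with P→· removed — back-door holds.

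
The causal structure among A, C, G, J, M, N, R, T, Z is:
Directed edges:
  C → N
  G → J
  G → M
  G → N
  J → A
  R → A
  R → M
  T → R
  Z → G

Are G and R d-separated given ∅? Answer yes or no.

Bayes-Ball from G | ∅ reaches {A,J,M,N,Z}.
R ∉ reach(G|∅) ⇒ G ⊥ R | ∅.

Yes — G ⊥ R | ∅.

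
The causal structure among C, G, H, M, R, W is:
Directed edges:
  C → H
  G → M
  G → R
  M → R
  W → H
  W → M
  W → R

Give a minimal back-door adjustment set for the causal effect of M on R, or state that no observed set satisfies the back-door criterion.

M→R: minimal back-door set {G, W}.

desc(M)\{M}={R}; candidates ⊆ {C,G,H,W}.
size 0: {}; under {} M still reaches {G,H,R,W} ∋ R.
size 1: {C}, {G}, {H} …(+1); under {C} M still reaches {G,H,R,W} ∋ R.
{G,W}: M⊥R given {G,W} in G with M→· removed — back-door holds.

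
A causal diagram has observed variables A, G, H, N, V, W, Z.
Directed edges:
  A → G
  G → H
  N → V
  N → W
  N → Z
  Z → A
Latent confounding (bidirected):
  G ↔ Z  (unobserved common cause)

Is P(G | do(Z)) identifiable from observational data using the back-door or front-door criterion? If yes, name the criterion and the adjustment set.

desc(Z)\{Z}={A,G,H}; candidates ⊆ {N,V,W}.
Z↔G: latent back-door arc(s) into Z.
size 0: {}; under {} Z still reaches {G,H,N,V,W} ∋ G.
size 1: {N}, {V}, {W}; under {N} Z still reaches {G,H} ∋ G.
size 2: {N,V}, {N,W}, {V,W}; under {N,V} Z still reaches {G,H} ∋ G.
Z↔G cannot be blocked by any observed set — no back-door set.
{A}: (i) intercepts every directed Z→G path; (ii) no back-door Z→{A}; (iii) {Z} blocks every back-door {A}→G. Front-door holds.
P(G|do(Z)) = Σ_{A} P(A|Z) Σ_{Z'} P(G|A,Z')P(Z').

P(G|do(Z)): frontdoor, adjust for {A}.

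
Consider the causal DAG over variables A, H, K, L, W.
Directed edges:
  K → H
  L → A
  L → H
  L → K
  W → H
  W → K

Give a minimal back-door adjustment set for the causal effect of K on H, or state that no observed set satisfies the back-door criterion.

desc(K)\{K}={H}; candidates ⊆ {A,L,W}.
size 0: {}; under {} K still reaches {A,H,L,W} ∋ H.
size 1: {A}, {L}, {W}; under {A} K still reaches {H,L,W} ∋ H.
{L,W}: K⊥H given {L,W} in G with K→· removed — back-door holds.

K→H: minimal back-door set {L, W}.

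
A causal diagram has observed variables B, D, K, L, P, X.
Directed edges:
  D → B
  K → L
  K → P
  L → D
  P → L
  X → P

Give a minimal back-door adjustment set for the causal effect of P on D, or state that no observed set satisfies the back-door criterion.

desc(P)\{P}={B,D,L}; candidates ⊆ {K,X}.
size 0: {}; under {} P still reaches {B,D,K,L,X} ∋ D.
{K}: P⊥D given {K} in G with P→· removed — back-door holds.

P→D: minimal back-door set {K}.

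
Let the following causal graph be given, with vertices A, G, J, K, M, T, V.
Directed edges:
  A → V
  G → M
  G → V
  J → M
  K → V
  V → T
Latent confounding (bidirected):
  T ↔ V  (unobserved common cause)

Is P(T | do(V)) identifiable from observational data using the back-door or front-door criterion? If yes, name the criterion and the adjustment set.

P(T|do(V)): not identifiable (no BD/FD set).

desc(V)\{V}={T}; candidates ⊆ {A,G,J,K,M}.
V↔T: latent back-door arc(s) into V.
size 0: {}; under {} V still reaches {A,G,K,M,T} ∋ T.
size 1: {A}, {G}, {J} …(+2); under {A} V still reaches {G,K,M,T} ∋ T.
size 2: {A,G}, {A,J}, {A,K} …(+7); under {A,G} V still reaches {K,T} ∋ T.
V↔T cannot be blocked by any observed set — no back-door set.
No mediator lies on a directed V→…→T path.
Neither criterion identifies P(T|do(V)) in this graph.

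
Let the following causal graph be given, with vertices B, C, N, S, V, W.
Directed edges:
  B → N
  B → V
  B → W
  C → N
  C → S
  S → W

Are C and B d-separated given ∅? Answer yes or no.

Yes — C ⊥ B | ∅.

Bayes-Ball from C | ∅ reaches {N,S,W}.
B ∉ reach(C|∅) ⇒ C ⊥ B | ∅.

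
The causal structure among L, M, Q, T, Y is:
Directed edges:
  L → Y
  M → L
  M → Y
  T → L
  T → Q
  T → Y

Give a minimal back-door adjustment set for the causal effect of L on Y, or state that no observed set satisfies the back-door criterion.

L→Y: minimal back-door set {M, T}.

desc(L)\{L}={Y}; candidates ⊆ {M,Q,T}.
size 0: {}; under {} L still reaches {M,Q,T,Y} ∋ Y.
size 1: {M}, {Q}, {T}; under {M} L still reaches {Q,T,Y} ∋ Y.
{M,T}: L⊥Y given {M,T} in G with L→· removed — back-door holds.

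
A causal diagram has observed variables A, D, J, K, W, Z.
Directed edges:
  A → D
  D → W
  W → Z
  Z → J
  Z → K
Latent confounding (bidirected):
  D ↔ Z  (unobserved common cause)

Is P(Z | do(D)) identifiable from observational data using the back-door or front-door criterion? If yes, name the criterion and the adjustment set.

P(Z|do(D)): frontdoor, adjust for {W}.

desc(D)\{D}={J,K,W,Z}; candidates ⊆ {A}.
D↔Z: latent back-door arc(s) into D.
size 0: {}; under {} D still reaches {A,J,K,Z} ∋ Z.
size 1: {A}; under {A} D still reaches {J,K,Z} ∋ Z.
D↔Z cannot be blocked by any observed set — no back-door set.
{W}: (i) intercepts every directed D→Z path; (ii) no back-door D→{W}; (iii) {D} blocks every back-door {W}→Z. Front-door holds.
P(Z|do(D)) = Σ_{W} P(W|D) Σ_{D'} P(Z|W,D')P(D').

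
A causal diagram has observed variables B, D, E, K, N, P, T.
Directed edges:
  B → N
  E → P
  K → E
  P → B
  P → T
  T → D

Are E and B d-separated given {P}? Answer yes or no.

Bayes-Ball from E | {P} reaches {K}.
B ∉ reach(E|{P}) ⇒ E ⊥ B | {P}.

Yes — E ⊥ B | {P}.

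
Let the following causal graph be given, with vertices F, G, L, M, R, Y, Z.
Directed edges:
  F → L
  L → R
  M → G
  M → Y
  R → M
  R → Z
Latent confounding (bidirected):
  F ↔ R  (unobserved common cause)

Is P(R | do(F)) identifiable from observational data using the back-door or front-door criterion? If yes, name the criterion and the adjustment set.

P(R|do(F)): frontdoor, adjust for {L}.

desc(F)\{F}={G,L,M,R,Y,Z}; candidates ⊆ {—}.
F↔R: latent back-door arc(s) into F.
size 0: {}; under {} F still reaches {G,M,R,Y,Z} ∋ R.
F↔R cannot be blocked by any observed set — no back-door set.
{L}: (i) intercepts every directed F→R path; (ii) no back-door F→{L}; (iii) {F} blocks every back-door {L}→R. Front-door holds.
P(R|do(F)) = Σ_{L} P(L|F) Σ_{F'} P(R|L,F')P(F').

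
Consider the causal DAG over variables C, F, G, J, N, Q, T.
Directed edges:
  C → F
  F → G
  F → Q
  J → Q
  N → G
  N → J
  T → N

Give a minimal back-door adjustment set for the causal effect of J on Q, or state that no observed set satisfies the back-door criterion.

desc(J)\{J}={Q}; candidates ⊆ {C,F,G,N,T}.
∅: J⊥Q given ∅ in G with J→· removed — back-door holds.

J→Q: minimal back-door set ∅.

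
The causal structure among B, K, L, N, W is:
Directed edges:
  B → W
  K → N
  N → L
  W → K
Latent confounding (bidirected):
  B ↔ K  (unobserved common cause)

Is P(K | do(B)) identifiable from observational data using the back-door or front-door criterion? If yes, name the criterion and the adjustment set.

P(K|do(B)): frontdoor, adjust for {W}.

desc(B)\{B}={K,L,N,W}; candidates ⊆ {—}.
B↔K: latent back-door arc(s) into B.
size 0: {}; under {} B still reaches {K,L,N} ∋ K.
B↔K cannot be blocked by any observed set — no back-door set.
{W}: (i) intercepts every directed B→K path; (ii) no back-door B→{W}; (iii) {B} blocks every back-door {W}→K. Front-door holds.
P(K|do(B)) = Σ_{W} P(W|B) Σ_{B'} P(K|W,B')P(B').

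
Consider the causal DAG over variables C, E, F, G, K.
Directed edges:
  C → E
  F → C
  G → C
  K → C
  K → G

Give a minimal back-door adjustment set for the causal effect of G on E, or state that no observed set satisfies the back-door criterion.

desc(G)\{G}={C,E}; candidates ⊆ {F,K}.
size 0: {}; under {} G still reaches {C,E,K} ∋ E.
{K}: G⊥E given {K} in G with G→· removed — back-door holds.

G→E: minimal back-door set {K}.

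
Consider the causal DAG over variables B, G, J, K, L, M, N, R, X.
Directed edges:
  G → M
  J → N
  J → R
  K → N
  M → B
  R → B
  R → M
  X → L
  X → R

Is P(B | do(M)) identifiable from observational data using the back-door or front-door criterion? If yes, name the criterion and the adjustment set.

desc(M)\{M}={B}; candidates ⊆ {G,J,K,L,N,R,X}.
size 0: {}; under {} M still reaches {B,G,J,L,N,R,X} ∋ B.
{R}: M⊥B given {R} in G with M→· removed — back-door holds.
P(B|do(M)) = Σ_{R} P(B|M,R)·P(R).

P(B|do(M)): backdoor, adjust for {R}.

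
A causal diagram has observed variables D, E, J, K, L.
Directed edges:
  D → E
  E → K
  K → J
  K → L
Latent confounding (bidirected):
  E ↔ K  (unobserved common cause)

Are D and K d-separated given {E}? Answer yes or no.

Bayes-Ball from D | {E} reaches {J,K,L}.
K ∈ reach(D|{E}) ⇒ D ⊥̸ K | {E}.

No — D and K are d-connected given {E}.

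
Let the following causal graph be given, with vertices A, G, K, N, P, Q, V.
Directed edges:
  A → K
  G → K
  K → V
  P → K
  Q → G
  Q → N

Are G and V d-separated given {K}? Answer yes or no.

Bayes-Ball from G | {K} reaches {A,N,P,Q}.
V ∉ reach(G|{K}) ⇒ G ⊥ V | {K}.

Yes — G ⊥ V | {K}.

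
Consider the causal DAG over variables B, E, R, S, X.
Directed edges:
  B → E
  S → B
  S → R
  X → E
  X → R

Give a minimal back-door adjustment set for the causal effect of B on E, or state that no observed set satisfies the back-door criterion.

B→E: minimal back-door set ∅.

desc(B)\{B}={E}; candidates ⊆ {R,S,X}.
∅: B⊥E given ∅ in G with B→· removed — back-door holds.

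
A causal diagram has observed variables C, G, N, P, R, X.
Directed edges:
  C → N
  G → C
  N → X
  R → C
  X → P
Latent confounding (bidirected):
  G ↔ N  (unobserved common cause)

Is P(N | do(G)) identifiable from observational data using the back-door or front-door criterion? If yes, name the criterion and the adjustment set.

P(N|do(G)): frontdoor, adjust for {C}.

desc(G)\{G}={C,N,P,X}; candidates ⊆ {R}.
G↔N: latent back-door arc(s) into G.
size 0: {}; under {} G still reaches {N,P,X} ∋ N.
size 1: {R}; under {R} G still reaches {N,P,X} ∋ N.
G↔N cannot be blocked by any observed set — no back-door set.
{C}: (i) intercepts every directed G→N path; (ii) no back-door G→{C}; (iii) {G} blocks every back-door {C}→N. Front-door holds.
P(N|do(G)) = Σ_{C} P(C|G) Σ_{G'} P(N|C,G')P(G').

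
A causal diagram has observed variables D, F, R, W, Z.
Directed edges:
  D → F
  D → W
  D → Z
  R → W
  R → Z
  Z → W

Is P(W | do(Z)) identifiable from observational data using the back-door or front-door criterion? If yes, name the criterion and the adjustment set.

desc(Z)\{Z}={W}; candidates ⊆ {D,F,R}.
size 0: {}; under {} Z still reaches {D,F,R,W} ∋ W.
size 1: {D}, {F}, {R}; under {D} Z still reaches {R,W} ∋ W.
{D,R}: Z⊥W given {D,R} in G with Z→· removed — back-door holds.
P(W|do(Z)) = Σ_{D,R} P(W|Z,D,R)·P(D,R).

P(W|do(Z)): backdoor, adjust for {D, R}.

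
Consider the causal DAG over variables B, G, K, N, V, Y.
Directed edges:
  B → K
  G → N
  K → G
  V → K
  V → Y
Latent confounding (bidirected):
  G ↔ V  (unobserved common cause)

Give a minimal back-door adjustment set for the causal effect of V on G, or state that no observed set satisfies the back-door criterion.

V→G: no observed back-door set.

desc(V)\{V}={G,K,N,Y}; candidates ⊆ {B}.
V↔G: latent back-door arc(s) into V.
size 0: {}; under {} V still reaches {G,N} ∋ G.
size 1: {B}; under {B} V still reaches {G,N} ∋ G.
V↔G cannot be blocked by any observed set — no back-door set.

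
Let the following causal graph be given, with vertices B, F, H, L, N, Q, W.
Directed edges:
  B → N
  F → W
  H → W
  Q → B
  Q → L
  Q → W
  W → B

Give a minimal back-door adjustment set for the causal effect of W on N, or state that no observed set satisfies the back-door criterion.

desc(W)\{W}={B,N}; candidates ⊆ {F,H,L,Q}.
size 0: {}; under {} W still reaches {B,F,H,L,N,Q} ∋ N.
{Q}: W⊥N given {Q} in G with W→· removed — back-door holds.

W→N: minimal back-door set {Q}.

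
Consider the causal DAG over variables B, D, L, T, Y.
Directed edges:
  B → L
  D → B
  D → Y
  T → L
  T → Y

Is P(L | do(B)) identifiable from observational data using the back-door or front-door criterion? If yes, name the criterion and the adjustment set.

desc(B)\{B}={L}; candidates ⊆ {D,T,Y}.
∅: B⊥L given ∅ in G with B→· removed — back-door holds.
P(L|do(B)) = P(L|B) — no adjustment needed.

P(L|do(B)): backdoor, adjust for ∅.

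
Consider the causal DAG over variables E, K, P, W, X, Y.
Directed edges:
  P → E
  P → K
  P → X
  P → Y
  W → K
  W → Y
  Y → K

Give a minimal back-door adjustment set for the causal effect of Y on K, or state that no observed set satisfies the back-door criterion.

desc(Y)\{Y}={K}; candidates ⊆ {E,P,W,X}.
size 0: {}; under {} Y still reaches {E,K,P,W,X} ∋ K.
size 1: {E}, {P}, {W} …(+1); under {E} Y still reaches {K,P,W,X} ∋ K.
{P,W}: Y⊥K given {P,W} in G with Y→· removed — back-door holds.

Y→K: minimal back-door set {P, W}.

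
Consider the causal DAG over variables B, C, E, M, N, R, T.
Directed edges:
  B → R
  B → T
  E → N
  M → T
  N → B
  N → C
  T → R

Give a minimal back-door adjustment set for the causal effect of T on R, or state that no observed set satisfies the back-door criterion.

desc(T)\{T}={R}; candidates ⊆ {B,C,E,M,N}.
size 0: {}; under {} T still reaches {B,C,E,M,N,R} ∋ R.
{B}: T⊥R given {B} in G with T→· removed — back-door holds.

T→R: minimal back-door set {B}.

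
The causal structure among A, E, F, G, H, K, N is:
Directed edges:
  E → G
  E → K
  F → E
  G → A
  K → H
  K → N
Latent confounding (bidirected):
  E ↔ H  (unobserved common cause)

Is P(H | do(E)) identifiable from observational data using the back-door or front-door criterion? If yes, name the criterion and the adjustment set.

P(H|do(E)): frontdoor, adjust for {K}.

desc(E)\{E}={A,G,H,K,N}; candidates ⊆ {F}.
E↔H: latent back-door arc(s) into E.
size 0: {}; under {} E still reaches {F,H} ∋ H.
size 1: {F}; under {F} E still reaches {H} ∋ H.
E↔H cannot be blocked by any observed set — no back-door set.
{K}: (i) intercepts every directed E→H path; (ii) no back-door E→{K}; (iii) {E} blocks every back-door {K}→H. Front-door holds.
P(H|do(E)) = Σ_{K} P(K|E) Σ_{E'} P(H|K,E')P(E').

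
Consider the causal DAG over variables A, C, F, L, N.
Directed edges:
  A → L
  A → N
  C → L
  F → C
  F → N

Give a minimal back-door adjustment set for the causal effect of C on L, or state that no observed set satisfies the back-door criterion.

desc(C)\{C}={L}; candidates ⊆ {A,F,N}.
∅: C⊥L given ∅ in G with C→· removed — back-door holds.

C→L: minimal back-door set ∅.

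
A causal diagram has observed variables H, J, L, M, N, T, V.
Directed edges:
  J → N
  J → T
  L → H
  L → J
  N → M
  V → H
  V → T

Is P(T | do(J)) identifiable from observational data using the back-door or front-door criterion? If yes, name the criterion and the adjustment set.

P(T|do(J)): backdoor, adjust for ∅.

desc(J)\{J}={M,N,T}; candidates ⊆ {H,L,V}.
∅: J⊥T given ∅ in G with J→· removed — back-door holds.
P(T|do(J)) = P(T|J) — no adjustment needed.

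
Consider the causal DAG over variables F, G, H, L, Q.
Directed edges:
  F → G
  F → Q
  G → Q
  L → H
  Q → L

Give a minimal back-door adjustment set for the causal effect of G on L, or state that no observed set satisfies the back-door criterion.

desc(G)\{G}={H,L,Q}; candidates ⊆ {F}.
size 0: {}; under {} G still reaches {F,H,L,Q} ∋ L.
{F}: G⊥L given {F} in G with G→· removed — back-door holds.

G→L: minimal back-door set {F}.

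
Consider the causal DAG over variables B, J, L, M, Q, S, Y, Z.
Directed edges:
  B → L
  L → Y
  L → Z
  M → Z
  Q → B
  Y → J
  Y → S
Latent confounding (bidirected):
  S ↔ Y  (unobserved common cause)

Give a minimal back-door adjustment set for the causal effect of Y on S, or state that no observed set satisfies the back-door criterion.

Y→S: no observed back-door set.

desc(Y)\{Y}={J,S}; candidates ⊆ {B,L,M,Q,Z}.
Y↔S: latent back-door arc(s) into Y.
size 0: {}; under {} Y still reaches {B,L,Q,S,Z} ∋ S.
size 1: {B}, {L}, {M} …(+2); under {B} Y still reaches {L,S,Z} ∋ S.
size 2: {B,L}, {B,M}, {B,Q} …(+7); under {B,L} Y still reaches {S} ∋ S.
Y↔S cannot be blocked by any observed set — no back-door set.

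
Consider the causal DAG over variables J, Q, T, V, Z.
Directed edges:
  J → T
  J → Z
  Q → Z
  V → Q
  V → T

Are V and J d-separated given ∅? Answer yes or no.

Bayes-Ball from V | ∅ reaches {Q,T,Z}.
J ∉ reach(V|∅) ⇒ V ⊥ J | ∅.

Yes — V ⊥ J | ∅.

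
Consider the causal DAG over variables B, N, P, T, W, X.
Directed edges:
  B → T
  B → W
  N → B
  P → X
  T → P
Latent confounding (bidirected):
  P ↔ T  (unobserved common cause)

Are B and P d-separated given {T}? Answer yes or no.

Bayes-Ball from B | {T} reaches {N,P,W,X}.
P ∈ reach(B|{T}) ⇒ B ⊥̸ P | {T}.

No — B and P are d-connected given {T}.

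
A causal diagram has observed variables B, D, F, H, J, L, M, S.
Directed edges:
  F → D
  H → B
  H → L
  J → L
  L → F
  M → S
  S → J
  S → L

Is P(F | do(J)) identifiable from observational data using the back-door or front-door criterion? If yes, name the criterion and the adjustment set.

P(F|do(J)): backdoor, adjust for {S}.

desc(J)\{J}={D,F,L}; candidates ⊆ {B,H,M,S}.
size 0: {}; under {} J still reaches {D,F,L,M,S} ∋ F.
{S}: J⊥F given {S} in G with J→· removed — back-door holds.
P(F|do(J)) = Σ_{S} P(F|J,S)·P(S).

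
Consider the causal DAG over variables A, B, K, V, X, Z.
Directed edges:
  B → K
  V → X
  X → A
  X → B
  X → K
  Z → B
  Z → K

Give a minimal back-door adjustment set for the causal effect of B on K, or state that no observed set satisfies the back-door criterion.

B→K: minimal back-door set {X, Z}.

desc(B)\{B}={K}; candidates ⊆ {A,V,X,Z}.
size 0: {}; under {} B still reaches {A,K,V,X,Z} ∋ K.
size 1: {A}, {V}, {X} …(+1); under {A} B still reaches {K,V,X,Z} ∋ K.
{X,Z}: B⊥K given {X,Z} in G with B→· removed — back-door holds.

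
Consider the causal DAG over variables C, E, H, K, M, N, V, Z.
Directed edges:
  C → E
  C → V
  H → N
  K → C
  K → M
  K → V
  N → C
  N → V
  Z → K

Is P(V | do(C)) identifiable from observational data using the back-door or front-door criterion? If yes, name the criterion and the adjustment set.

desc(C)\{C}={E,V}; candidates ⊆ {H,K,M,N,Z}.
size 0: {}; under {} C still reaches {H,K,M,N,V,Z} ∋ V.
size 1: {H}, {K}, {M} …(+2); under {H} C still reaches {K,M,N,V,Z} ∋ V.
{K,N}: C⊥V given {K,N} in G with C→· removed — back-door holds.
P(V|do(C)) = Σ_{K,N} P(V|C,K,N)·P(K,N).

P(V|do(C)): backdoor, adjust for {K, N}.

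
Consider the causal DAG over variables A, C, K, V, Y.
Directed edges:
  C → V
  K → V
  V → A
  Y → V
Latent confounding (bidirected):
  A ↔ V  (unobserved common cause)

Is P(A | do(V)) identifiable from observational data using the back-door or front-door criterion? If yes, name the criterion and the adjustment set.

P(A|do(V)): not identifiable (no BD/FD set).

desc(V)\{V}={A}; candidates ⊆ {C,K,Y}.
V↔A: latent back-door arc(s) into V.
size 0: {}; under {} V still reaches {A,C,K,Y} ∋ A.
size 1: {C}, {K}, {Y}; under {C} V still reaches {A,K,Y} ∋ A.
size 2: {C,K}, {C,Y}, {K,Y}; under {C,K} V still reaches {A,Y} ∋ A.
V↔A cannot be blocked by any observed set — no back-door set.
No mediator lies on a directed V→…→A path.
Neither criterion identifies P(A|do(V)) in this graph.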